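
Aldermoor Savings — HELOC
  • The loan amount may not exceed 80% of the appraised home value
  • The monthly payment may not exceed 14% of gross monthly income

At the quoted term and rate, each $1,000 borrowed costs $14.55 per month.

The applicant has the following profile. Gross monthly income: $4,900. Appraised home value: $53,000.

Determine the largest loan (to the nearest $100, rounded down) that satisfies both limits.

Payment cap: 14% × $4,900 = $686/month.
At $14.55 per $1,000, that supports 686/14.55 × 1,000 ≈ $47,147 → $47,100.
LTV cap: 80% × $53,000 = $42,400 → $42,400.
Binding constraint: loan-to-value.

$42,400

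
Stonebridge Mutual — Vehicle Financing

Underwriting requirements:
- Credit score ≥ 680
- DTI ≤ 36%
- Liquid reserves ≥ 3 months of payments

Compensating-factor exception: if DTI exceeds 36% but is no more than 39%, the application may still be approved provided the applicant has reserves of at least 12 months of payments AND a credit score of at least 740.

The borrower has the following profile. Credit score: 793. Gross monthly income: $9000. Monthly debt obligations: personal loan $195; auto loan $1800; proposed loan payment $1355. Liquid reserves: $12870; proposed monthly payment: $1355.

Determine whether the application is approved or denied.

Denied

Credit score 793 ≥ 680 (meets base)
Total debts = (195 + 1,800 + 1,355) = 3,350. DTI = 3,350/9,000 = 37.2% > 36% — standard DTI limit exceeded.
Liquid reserves cover 12,870/1,355 = 9.5 months — ≥ 3 required
DTI 37.2% is within the 36%–39% exception band; checking compensating factors.
Override check — reserves: 9.5 mo (short of 12); score: 793 (ok).
Compensating-factor requirement not fully met.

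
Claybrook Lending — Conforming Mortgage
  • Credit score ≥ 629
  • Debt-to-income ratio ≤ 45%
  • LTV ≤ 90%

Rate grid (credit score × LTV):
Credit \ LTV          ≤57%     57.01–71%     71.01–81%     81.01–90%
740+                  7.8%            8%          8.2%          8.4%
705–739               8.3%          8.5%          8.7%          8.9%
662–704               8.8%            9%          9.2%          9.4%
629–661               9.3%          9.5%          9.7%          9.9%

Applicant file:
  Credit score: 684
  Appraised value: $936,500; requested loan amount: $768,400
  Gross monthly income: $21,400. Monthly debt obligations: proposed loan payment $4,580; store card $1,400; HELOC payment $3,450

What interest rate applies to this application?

9.4%

Credit score 684 ≥ 629; Total monthly debts = (4,580 + 1,400 + 3,450) = 9,430. DTI = 9,430/21,400 = 44.1% ≤ 45%
Loan-to-value = 768,400/936,500 = 82.1% — pass (90% max)
Row: 684 falls in 662–704. Column: 82.1% falls in 81.01–90%. Rate = 9.4%.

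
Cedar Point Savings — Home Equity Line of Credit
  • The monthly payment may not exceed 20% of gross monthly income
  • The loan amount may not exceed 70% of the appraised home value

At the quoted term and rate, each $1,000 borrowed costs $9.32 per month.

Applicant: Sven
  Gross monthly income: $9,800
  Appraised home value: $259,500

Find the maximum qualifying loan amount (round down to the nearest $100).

$181,600

Payment cap: 20% × $9,800 = $1,960/month.
At $9.32 per $1,000, that supports 1,960/9.32 × 1,000 ≈ $210,300 → $210,300.
LTV cap: 70% × $259,500 = $181,650 → $181,600.
Binding constraint: loan-to-value.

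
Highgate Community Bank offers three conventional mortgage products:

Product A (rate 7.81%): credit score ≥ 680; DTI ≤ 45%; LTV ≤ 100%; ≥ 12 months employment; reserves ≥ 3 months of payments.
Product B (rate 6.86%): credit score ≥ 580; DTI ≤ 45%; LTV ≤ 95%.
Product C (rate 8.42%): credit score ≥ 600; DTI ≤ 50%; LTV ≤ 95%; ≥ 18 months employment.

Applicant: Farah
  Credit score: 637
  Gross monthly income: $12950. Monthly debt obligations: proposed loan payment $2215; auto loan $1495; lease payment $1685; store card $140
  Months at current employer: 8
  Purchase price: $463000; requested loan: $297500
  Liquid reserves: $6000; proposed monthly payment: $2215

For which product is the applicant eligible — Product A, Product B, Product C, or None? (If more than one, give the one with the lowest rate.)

Total debts = (2,215 + 1,495 + 1,685 + 140) = 5,535; DTI = 5,535/12,950 = 42.7%.
LTV = 297,500/463,000 = 64.3%.
Reserves = 6,000/2,215 = 2.7 months.
Product A: score 637 < 680; DTI 42.7% ≤ 45%; LTV 64.3% ≤ 100%; employment 8 < 12 mo; reserves 2.7 < 3 mo → does not qualify.
Product B: score 637 ≥ 580; DTI 42.7% ≤ 45%; LTV 64.3% ≤ 95% → qualifies.
Product C: score 637 ≥ 600; DTI 42.7% ≤ 50%; LTV 64.3% ≤ 95%; employment 8 < 18 mo → does not qualify.

Product B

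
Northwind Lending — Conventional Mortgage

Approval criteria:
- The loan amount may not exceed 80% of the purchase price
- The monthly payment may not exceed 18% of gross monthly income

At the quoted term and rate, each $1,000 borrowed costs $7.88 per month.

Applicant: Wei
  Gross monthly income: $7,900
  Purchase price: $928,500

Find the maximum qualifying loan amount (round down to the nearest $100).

$180,400

Payment cap: 18% × $7,900 = $1,422/month.
At $7.88 per $1,000, that supports 1,422/7.88 × 1,000 ≈ $180,456 → $180,400.
LTV cap: 80% × $928,500 = $742,800 → $742,800.
Binding constraint: payment-to-income.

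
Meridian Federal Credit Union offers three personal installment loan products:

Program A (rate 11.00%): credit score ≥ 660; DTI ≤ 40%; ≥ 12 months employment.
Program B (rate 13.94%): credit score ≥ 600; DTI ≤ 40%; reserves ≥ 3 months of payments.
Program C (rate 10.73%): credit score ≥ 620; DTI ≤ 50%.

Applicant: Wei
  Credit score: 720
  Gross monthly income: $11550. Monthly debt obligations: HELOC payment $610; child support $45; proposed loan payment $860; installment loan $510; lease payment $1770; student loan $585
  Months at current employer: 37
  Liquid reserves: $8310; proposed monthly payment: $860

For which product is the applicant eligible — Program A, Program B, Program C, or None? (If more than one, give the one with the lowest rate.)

Total debts = (610 + 45 + 860 + 510 + 1,770 + 585) = 4,380; DTI = 4,380/11,550 = 37.9%.
Reserves = 8,310/860 = 9.7 months.
Program A: score 720 ≥ 660; DTI 37.9% ≤ 40%; employment 37 ≥ 12 mo → qualifies.
Program B: score 720 ≥ 600; DTI 37.9% ≤ 40%; reserves 9.7 ≥ 3 mo → qualifies.
Program C: score 720 ≥ 620; DTI 37.9% ≤ 50% → qualifies.
Qualifying: Program A, Program B, Program C. Lowest rate is 10.73% → Program C.

Program C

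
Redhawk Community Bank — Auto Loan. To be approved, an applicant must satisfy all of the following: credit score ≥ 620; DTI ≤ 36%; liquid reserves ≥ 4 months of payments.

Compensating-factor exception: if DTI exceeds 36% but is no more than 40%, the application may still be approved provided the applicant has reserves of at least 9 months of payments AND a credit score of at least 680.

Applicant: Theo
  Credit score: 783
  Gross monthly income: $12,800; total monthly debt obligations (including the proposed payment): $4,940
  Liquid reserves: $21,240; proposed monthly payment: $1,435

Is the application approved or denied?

Credit score 783 ≥ 620 (meets base)
DTI = 4,940/12,800 = 38.6% > 36% — standard DTI limit exceeded.
Reserves: 21,240 ÷ 1,435 = 14.8 months (meets 4-month minimum)
DTI 38.6% is within the 36%–40% exception band; checking compensating factors.
Reserves 14.8 ≥ 9 months; credit score 783 ≥ 680.
Both compensating conditions met → exception applies.

Approved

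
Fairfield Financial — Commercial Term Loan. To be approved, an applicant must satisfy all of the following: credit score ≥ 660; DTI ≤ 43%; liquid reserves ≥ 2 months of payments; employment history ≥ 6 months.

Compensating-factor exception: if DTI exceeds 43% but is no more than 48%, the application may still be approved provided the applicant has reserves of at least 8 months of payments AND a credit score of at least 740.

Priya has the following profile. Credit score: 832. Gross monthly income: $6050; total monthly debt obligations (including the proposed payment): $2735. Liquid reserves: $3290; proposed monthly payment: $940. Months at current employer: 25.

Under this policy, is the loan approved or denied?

Denied

Credit score 832 ≥ 660 (meets base)
DTI = 2,735/6,050 = 45.2% > 43% — standard DTI limit exceeded.
Liquid reserves cover 3,290/940 = 3.5 months — ≥ 2 required
Employment 25 ≥ 6 months
45.2% falls in the override range (43%–48%), so the compensating-factor test applies.
Reserves 3.5 < 8 months; credit score 832 ≥ 740.
Compensating-factor requirement not fully met.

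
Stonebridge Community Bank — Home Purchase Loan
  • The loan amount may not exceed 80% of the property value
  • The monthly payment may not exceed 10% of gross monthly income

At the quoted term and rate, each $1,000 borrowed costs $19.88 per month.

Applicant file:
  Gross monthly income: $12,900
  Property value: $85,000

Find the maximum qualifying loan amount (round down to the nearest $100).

$64,800

Payment cap: 10% × $12,900 = $1,290/month.
At $19.88 per $1,000, that supports 1,290/19.88 × 1,000 ≈ $64,889 → $64,800.
LTV cap: 80% × $85,000 = $68,000 → $68,000.
Binding constraint: payment-to-income.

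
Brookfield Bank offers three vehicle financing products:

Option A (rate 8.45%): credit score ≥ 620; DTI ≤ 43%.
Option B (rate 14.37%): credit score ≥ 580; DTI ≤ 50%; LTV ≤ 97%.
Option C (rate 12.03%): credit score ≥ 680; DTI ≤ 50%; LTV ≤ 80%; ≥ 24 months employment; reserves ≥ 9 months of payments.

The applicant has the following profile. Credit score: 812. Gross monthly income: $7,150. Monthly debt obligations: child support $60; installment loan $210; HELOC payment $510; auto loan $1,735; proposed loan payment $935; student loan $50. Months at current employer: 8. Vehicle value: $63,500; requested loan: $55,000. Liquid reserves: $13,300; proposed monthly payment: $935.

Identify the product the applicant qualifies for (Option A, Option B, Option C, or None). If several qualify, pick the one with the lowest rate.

Total debts = (60 + 210 + 510 + 1,735 + 935 + 50) = 3,500; DTI = 3,500/7,150 = 49%.
LTV = 55,000/63,500 = 86.6%.
Reserves = 13,300/935 = 14.2 months.
Option A: score 812 ≥ 620; DTI 49% > 43% → does not qualify.
Option B: score 812 ≥ 580; DTI 49% ≤ 50%; LTV 86.6% ≤ 97% → qualifies.
Option C: score 812 ≥ 680; DTI 49% ≤ 50%; LTV 86.6% > 80%; employment 8 < 24 mo; reserves 14.2 ≥ 9 mo → does not qualify.

Option B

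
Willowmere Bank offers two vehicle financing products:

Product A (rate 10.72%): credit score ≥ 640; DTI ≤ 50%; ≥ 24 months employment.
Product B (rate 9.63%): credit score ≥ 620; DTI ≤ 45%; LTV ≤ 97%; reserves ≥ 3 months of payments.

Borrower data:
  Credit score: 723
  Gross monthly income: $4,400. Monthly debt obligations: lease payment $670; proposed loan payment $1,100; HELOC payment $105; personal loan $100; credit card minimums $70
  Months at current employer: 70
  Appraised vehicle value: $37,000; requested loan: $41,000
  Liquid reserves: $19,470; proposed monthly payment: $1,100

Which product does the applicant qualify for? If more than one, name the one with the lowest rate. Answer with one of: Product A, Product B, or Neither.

Product A

Total debts = (670 + 1,100 + 105 + 100 + 70) = 2,045; DTI = 2,045/4,400 = 46.5%.
LTV = 41,000/37,000 = 110.8%.
Reserves = 19,470/1,100 = 17.7 months.
Product A: score 723 ≥ 640; DTI 46.5% ≤ 50%; employment 70 ≥ 24 mo → qualifies.
Product B: score 723 ≥ 620; DTI 46.5% > 45%; LTV 110.8% > 97%; reserves 17.7 ≥ 3 mo → does not qualify.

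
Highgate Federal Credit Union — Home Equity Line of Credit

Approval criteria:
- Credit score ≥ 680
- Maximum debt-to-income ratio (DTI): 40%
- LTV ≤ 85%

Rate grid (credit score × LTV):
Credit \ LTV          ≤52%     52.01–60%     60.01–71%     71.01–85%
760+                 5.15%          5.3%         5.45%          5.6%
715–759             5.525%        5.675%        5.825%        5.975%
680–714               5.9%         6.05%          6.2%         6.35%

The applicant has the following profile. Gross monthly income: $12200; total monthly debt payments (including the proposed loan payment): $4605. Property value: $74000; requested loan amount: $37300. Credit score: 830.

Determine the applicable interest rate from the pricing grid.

5.15%

Credit score 830 ≥ 680; DTI: 4,605 ÷ 12,200 = 37.7%, within the 40% cap
LTV = 37,300/74,000 = 50.4% ≤ 85%
Score 830 is in the 760+ band; LTV 50.4% is in the ≤52% band → 5.15%.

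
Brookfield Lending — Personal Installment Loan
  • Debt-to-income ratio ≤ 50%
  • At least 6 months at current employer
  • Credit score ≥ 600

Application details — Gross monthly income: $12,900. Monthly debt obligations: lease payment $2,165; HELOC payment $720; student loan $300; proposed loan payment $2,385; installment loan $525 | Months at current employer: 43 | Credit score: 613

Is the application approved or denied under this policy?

Total monthly debts = (2,165 + 720 + 300 + 2,385 + 525) = 6,095. Debt-to-income = 6,095/12,900 = 47.2% — meets 50% limit
Employment 43 ≥ 6 months
Credit score 613 ≥ 600 (meets)
All criteria satisfied.

Approved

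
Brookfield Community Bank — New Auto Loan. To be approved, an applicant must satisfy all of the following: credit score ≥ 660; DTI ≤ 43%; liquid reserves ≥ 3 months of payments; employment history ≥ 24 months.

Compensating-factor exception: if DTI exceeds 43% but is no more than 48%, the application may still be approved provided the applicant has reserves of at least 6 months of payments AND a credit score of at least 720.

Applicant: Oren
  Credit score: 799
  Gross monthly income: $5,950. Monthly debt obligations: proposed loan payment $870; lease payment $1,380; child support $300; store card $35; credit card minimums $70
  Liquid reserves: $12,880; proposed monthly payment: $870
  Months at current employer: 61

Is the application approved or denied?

Approved

Credit score 799 ≥ 660 (meets base)
Total debts = (870 + 1,380 + 300 + 35 + 70) = 2,655. DTI: 2,655 ÷ 5,950 = 44.6%, over the 43% base limit.
Reserves: 12,880 ÷ 870 = 14.8 months (meets 3-month minimum)
Employment 61 ≥ 24 months
44.6% falls in the override range (43%–48%), so the compensating-factor test applies.
Override check — reserves: 14.8 mo (ok); score: 799 (ok).
Both compensating conditions met → exception applies.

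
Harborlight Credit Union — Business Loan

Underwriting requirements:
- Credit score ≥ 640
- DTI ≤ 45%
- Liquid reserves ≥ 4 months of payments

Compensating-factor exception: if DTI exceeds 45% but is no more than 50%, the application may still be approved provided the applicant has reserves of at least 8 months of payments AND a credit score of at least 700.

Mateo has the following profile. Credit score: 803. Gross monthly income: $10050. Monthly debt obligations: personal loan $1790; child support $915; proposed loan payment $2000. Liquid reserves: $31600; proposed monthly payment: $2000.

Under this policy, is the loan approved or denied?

Credit score 803 ≥ 640 (meets base)
Total debts = (1,790 + 915 + 2,000) = 4,705. DTI = 4,705/10,050 = 46.8% > 45% — standard DTI limit exceeded.
Reserves = 31,600/2,000 = 15.8 months ≥ 4
DTI 46.8% is within the 45%–50% exception band; checking compensating factors.
Reserves 15.8 ≥ 8 months; credit score 803 ≥ 700.
Both compensating conditions met → exception applies.

Approved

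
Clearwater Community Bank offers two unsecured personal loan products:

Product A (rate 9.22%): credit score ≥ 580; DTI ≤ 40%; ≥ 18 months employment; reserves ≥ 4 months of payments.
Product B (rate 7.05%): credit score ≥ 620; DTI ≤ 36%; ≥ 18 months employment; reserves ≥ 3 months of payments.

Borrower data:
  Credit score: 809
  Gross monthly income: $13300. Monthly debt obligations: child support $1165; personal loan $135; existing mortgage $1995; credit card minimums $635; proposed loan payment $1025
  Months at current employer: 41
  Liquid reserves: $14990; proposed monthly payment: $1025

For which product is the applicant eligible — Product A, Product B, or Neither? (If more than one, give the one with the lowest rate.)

Total debts = (1,165 + 135 + 1,995 + 635 + 1,025) = 4,955; DTI = 4,955/13,300 = 37.3%.
Reserves = 14,990/1,025 = 14.6 months.
Product A: score 809 ≥ 580; DTI 37.3% ≤ 40%; employment 41 ≥ 18 mo; reserves 14.6 ≥ 4 mo → qualifies.
Product B: score 809 ≥ 620; DTI 37.3% > 36%; employment 41 ≥ 18 mo; reserves 14.6 ≥ 3 mo → does not qualify.

Product A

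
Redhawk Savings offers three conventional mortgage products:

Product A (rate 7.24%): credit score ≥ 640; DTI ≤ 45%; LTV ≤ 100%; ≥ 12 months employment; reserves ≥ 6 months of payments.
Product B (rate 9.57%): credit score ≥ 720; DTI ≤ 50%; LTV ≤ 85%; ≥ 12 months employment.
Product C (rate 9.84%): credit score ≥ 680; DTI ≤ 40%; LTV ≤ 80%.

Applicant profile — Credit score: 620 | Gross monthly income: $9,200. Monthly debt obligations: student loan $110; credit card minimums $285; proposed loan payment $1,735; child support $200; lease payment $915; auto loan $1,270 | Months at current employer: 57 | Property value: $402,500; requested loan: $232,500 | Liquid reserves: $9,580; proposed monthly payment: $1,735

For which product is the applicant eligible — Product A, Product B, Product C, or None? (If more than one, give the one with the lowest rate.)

Total debts = (110 + 285 + 1,735 + 200 + 915 + 1,270) = 4,515; DTI = 4,515/9,200 = 49.1%.
LTV = 232,500/402,500 = 57.8%.
Reserves = 9,580/1,735 = 5.5 months.
Product A: score 620 < 640; DTI 49.1% > 45%; LTV 57.8% ≤ 100%; employment 57 ≥ 12 mo; reserves 5.5 < 6 mo → does not qualify.
Product B: score 620 < 720; DTI 49.1% ≤ 50%; LTV 57.8% ≤ 85%; employment 57 ≥ 12 mo → does not qualify.
Product C: score 620 < 680; DTI 49.1% > 40%; LTV 57.8% ≤ 80% → does not qualify.

None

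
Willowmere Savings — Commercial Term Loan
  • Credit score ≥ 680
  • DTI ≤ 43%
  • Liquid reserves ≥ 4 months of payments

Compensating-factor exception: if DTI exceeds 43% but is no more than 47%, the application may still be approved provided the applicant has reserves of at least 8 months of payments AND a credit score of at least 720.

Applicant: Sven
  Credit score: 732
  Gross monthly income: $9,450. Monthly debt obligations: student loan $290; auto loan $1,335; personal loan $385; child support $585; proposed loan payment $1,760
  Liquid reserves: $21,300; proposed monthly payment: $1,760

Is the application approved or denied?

Credit score 732 ≥ 680 (meets base)
Total debts = (290 + 1,335 + 385 + 585 + 1,760) = 4,355. DTI = 4,355/9,450 = 46.1% > 43% — standard DTI limit exceeded.
Liquid reserves cover 21,300/1,760 = 12.1 months — ≥ 4 required
DTI 46.1% is within the 43%–47% exception band; checking compensating factors.
Reserves 12.1 ≥ 8 months; credit score 732 ≥ 720.
Both override conditions satisfied; DTI exception granted.

Approved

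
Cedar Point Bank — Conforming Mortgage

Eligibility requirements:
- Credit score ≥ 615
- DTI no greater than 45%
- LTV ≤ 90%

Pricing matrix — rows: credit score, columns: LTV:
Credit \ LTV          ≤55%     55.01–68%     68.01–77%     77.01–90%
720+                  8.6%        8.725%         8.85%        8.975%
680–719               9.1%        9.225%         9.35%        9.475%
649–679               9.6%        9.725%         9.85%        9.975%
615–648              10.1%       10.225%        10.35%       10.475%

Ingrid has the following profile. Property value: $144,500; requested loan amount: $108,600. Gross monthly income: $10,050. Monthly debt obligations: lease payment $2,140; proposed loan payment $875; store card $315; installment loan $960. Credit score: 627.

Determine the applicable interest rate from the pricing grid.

Credit score 627 ≥ 615; Total monthly debts = (2,140 + 875 + 315 + 960) = 4,290. Debt-to-income = 4,290/10,050 = 42.7% — meets 45% limit
LTV: 108,600 ÷ 144,500 = 75.2%, within 90% cap
Score 627 is in the 615–648 band; LTV 75.2% is in the 68.01–77% band → 10.35%.

10.35%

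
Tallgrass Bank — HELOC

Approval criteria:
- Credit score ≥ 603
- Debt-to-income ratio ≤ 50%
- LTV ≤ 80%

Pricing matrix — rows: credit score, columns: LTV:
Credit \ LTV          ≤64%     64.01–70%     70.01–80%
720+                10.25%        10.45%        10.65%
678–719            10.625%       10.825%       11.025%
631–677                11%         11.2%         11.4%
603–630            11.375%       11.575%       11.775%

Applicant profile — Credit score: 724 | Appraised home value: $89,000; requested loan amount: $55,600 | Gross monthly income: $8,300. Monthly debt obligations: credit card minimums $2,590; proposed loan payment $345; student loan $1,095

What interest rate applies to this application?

Credit score 724 ≥ 603; Total monthly debts = (2,590 + 345 + 1,095) = 4,030. DTI: 4,030 ÷ 8,300 = 48.6%, within the 50% cap
Loan-to-value = 55,600/89,000 = 62.5% — pass (80% max)
Row: 724 falls in 720+. Column: 62.5% falls in ≤64%. Rate = 10.25%.

10.25%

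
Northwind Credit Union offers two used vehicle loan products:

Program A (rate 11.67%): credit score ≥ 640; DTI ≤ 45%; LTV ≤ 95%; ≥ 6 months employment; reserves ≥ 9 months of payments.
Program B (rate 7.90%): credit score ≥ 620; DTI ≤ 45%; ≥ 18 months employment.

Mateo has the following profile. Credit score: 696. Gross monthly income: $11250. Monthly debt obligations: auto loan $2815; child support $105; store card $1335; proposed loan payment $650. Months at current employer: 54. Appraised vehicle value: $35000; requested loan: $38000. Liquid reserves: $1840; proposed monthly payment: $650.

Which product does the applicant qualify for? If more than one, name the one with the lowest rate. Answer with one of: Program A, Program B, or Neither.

Program B

Total debts = (2,815 + 105 + 1,335 + 650) = 4,905; DTI = 4,905/11,250 = 43.6%.
LTV = 38,000/35,000 = 108.6%.
Reserves = 1,840/650 = 2.8 months.
Program A: score 696 ≥ 640; DTI 43.6% ≤ 45%; LTV 108.6% > 95%; employment 54 ≥ 6 mo; reserves 2.8 < 9 mo → does not qualify.
Program B: score 696 ≥ 620; DTI 43.6% ≤ 45%; employment 54 ≥ 18 mo → qualifies.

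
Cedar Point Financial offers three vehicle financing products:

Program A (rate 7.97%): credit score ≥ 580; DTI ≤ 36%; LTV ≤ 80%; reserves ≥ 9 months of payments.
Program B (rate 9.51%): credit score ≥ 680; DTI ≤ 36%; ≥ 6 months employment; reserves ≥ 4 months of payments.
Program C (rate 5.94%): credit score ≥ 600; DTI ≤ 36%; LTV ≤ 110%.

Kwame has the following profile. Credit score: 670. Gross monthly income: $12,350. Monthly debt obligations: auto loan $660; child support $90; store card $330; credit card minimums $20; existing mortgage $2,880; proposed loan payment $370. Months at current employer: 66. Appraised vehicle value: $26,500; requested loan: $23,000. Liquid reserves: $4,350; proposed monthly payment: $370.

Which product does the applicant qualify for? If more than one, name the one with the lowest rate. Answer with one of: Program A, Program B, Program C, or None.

Total debts = (660 + 90 + 330 + 20 + 2,880 + 370) = 4,350; DTI = 4,350/12,350 = 35.2%.
LTV = 23,000/26,500 = 86.8%.
Reserves = 4,350/370 = 11.8 months.
Program A: score 670 ≥ 580; DTI 35.2% ≤ 36%; LTV 86.8% > 80%; reserves 11.8 ≥ 9 mo → does not qualify.
Program B: score 670 < 680; DTI 35.2% ≤ 36%; employment 66 ≥ 6 mo; reserves 11.8 ≥ 4 mo → does not qualify.
Program C: score 670 ≥ 600; DTI 35.2% ≤ 36%; LTV 86.8% ≤ 110% → qualifies.

Program C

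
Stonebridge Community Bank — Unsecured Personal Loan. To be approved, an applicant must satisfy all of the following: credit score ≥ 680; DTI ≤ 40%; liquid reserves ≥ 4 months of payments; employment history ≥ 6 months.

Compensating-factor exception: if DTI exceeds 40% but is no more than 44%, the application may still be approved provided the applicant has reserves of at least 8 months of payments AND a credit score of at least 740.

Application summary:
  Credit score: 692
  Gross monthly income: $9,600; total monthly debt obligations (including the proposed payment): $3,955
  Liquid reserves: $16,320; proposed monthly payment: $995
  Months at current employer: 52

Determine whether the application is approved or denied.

Credit score 692 ≥ 680 (meets base)
DTI: 3,955 ÷ 9,600 = 41.2%, over the 40% base limit.
Liquid reserves cover 16,320/995 = 16.4 months — ≥ 4 required
Employment 52 ≥ 6 months
DTI 41.2% is within the 40%–44% exception band; checking compensating factors.
Override check — reserves: 16.4 mo (ok); score: 692 (below 740).
Override conditions not both satisfied; exception does not apply.

Denied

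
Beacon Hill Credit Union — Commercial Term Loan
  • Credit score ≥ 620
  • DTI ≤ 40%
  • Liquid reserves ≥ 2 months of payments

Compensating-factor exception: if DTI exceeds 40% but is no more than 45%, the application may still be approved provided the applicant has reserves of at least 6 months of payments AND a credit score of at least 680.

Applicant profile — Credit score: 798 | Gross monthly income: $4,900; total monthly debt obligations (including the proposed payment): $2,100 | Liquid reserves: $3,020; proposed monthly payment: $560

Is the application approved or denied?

Credit score 798 ≥ 620 (meets base)
DTI = 2,100/4,900 = 42.9% > 40% — standard DTI limit exceeded.
Reserves: 3,020 ÷ 560 = 5.4 months (meets 2-month minimum)
DTI 42.9% is within the 40%–45% exception band; checking compensating factors.
Override check — reserves: 5.4 mo (short of 6); score: 798 (ok).
Compensating-factor requirement not fully met.

Denied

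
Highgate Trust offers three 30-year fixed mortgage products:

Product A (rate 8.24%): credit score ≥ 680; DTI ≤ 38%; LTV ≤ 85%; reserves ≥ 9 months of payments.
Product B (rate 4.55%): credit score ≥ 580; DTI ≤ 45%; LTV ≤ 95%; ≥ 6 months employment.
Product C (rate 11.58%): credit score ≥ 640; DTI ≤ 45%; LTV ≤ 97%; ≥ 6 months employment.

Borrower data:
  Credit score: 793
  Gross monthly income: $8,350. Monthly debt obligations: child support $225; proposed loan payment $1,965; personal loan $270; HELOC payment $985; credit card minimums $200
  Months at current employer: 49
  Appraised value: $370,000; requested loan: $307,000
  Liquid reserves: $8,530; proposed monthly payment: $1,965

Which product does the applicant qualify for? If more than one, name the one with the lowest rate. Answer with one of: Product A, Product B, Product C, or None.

Total debts = (225 + 1,965 + 270 + 985 + 200) = 3,645; DTI = 3,645/8,350 = 43.7%.
LTV = 307,000/370,000 = 83%.
Reserves = 8,530/1,965 = 4.3 months.
Product A: score 793 ≥ 680; DTI 43.7% > 38%; LTV 83% ≤ 85%; reserves 4.3 < 9 mo → does not qualify.
Product B: score 793 ≥ 580; DTI 43.7% ≤ 45%; LTV 83% ≤ 95%; employment 49 ≥ 6 mo → qualifies.
Product C: score 793 ≥ 640; DTI 43.7% ≤ 45%; LTV 83% ≤ 97%; employment 49 ≥ 6 mo → qualifies.
Qualifying: Product B, Product C. Lowest rate is 4.55% → Product B.

Product B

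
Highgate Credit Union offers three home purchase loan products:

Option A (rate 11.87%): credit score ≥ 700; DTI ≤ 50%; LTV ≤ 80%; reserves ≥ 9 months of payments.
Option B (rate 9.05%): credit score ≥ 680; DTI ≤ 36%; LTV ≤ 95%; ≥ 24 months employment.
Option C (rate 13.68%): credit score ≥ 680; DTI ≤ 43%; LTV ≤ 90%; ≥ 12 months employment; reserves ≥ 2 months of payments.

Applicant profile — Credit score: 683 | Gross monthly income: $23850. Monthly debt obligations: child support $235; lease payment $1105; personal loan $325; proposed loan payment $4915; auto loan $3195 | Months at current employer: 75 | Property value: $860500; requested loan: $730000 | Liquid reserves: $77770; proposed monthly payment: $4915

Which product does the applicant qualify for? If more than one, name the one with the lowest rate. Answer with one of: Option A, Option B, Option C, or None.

Total debts = (235 + 1,105 + 325 + 4,915 + 3,195) = 9,775; DTI = 9,775/23,850 = 41%.
LTV = 730,000/860,500 = 84.8%.
Reserves = 77,770/4,915 = 15.8 months.
Option A: score 683 < 700; DTI 41% ≤ 50%; LTV 84.8% > 80%; reserves 15.8 ≥ 9 mo → does not qualify.
Option B: score 683 ≥ 680; DTI 41% > 36%; LTV 84.8% ≤ 95%; employment 75 ≥ 24 mo → does not qualify.
Option C: score 683 ≥ 680; DTI 41% ≤ 43%; LTV 84.8% ≤ 90%; employment 75 ≥ 12 mo; reserves 15.8 ≥ 2 mo → qualifies.

Option C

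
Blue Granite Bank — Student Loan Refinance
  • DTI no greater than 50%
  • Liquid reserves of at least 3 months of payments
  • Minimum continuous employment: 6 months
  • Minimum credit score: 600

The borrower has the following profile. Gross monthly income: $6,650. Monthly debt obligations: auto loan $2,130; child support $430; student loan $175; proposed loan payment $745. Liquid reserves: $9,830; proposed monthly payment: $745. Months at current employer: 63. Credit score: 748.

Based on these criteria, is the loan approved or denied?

Denied

Total monthly debts = (2,130 + 430 + 175 + 745) = 3,480. Debt-to-income = 3,480/6,650 = 52.3% — over 50% limit
Reserves: 9,830 ÷ 745 = 13.2 months (meets 3-month minimum)
Employment 63 ≥ 6 months
Credit score 748 ≥ 600 (meets)
Fails on DTI.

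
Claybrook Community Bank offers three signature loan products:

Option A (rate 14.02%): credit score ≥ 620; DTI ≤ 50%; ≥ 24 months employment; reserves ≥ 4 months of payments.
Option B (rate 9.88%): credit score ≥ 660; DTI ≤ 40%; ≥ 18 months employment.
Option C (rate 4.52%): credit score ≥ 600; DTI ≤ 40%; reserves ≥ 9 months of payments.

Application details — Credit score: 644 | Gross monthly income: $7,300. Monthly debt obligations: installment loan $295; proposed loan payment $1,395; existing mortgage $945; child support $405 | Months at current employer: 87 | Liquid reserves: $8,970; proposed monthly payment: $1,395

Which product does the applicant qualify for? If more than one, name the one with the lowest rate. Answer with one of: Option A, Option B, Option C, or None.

Total debts = (295 + 1,395 + 945 + 405) = 3,040; DTI = 3,040/7,300 = 41.6%.
Reserves = 8,970/1,395 = 6.4 months.
Option A: score 644 ≥ 620; DTI 41.6% ≤ 50%; employment 87 ≥ 24 mo; reserves 6.4 ≥ 4 mo → qualifies.
Option B: score 644 < 660; DTI 41.6% > 40%; employment 87 ≥ 18 mo → does not qualify.
Option C: score 644 ≥ 600; DTI 41.6% > 40%; reserves 6.4 < 9 mo → does not qualify.

Option A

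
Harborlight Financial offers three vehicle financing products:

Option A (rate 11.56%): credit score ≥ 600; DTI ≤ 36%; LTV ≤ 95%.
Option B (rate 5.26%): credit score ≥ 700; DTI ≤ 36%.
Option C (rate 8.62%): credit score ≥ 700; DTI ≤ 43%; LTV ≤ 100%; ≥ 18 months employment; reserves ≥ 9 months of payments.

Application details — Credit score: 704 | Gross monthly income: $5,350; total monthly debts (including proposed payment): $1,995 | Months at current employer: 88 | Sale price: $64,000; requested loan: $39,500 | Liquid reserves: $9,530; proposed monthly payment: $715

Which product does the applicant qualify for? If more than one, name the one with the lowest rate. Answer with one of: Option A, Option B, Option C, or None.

Option C

DTI = 1,995/5,350 = 37.3%.
LTV = 39,500/64,000 = 61.7%.
Reserves = 9,530/715 = 13.3 months.
Option A: score 704 ≥ 600; DTI 37.3% > 36%; LTV 61.7% ≤ 95% → does not qualify.
Option B: score 704 ≥ 700; DTI 37.3% > 36% → does not qualify.
Option C: score 704 ≥ 700; DTI 37.3% ≤ 43%; LTV 61.7% ≤ 100%; employment 88 ≥ 18 mo; reserves 13.3 ≥ 9 mo → qualifies.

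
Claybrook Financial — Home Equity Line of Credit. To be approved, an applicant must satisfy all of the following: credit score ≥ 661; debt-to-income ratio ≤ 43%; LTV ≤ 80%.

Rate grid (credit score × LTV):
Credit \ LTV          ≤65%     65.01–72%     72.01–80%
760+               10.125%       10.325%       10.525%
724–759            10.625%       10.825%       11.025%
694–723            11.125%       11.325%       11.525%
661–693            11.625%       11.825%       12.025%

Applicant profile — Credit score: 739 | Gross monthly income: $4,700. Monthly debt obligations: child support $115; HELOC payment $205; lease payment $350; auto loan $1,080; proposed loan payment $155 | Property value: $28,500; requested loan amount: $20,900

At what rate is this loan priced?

Credit score 739 ≥ 661; Total monthly debts = (115 + 205 + 350 + 1,080 + 155) = 1,905. Debt-to-income = 1,905/4,700 = 40.5% — meets 43% limit
LTV = 20,900/28,500 = 73.3% ≤ 80%
Credit 739 → row 724–759; LTV 73.3% → column 72.01–80%. Grid cell → 11.025%.

11.025%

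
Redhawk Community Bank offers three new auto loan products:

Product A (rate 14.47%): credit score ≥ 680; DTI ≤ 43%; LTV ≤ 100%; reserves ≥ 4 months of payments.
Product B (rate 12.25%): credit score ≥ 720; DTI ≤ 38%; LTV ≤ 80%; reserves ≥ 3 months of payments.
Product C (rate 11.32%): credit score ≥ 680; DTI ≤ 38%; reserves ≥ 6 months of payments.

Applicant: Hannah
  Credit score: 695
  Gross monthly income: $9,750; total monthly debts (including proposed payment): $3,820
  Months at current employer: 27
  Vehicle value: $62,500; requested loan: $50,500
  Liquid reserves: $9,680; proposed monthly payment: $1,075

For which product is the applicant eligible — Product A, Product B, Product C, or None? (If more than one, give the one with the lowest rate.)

DTI = 3,820/9,750 = 39.2%.
LTV = 50,500/62,500 = 80.8%.
Reserves = 9,680/1,075 = 9.0 months.
Product A: score 695 ≥ 680; DTI 39.2% ≤ 43%; LTV 80.8% ≤ 100%; reserves 9.0 ≥ 4 mo → qualifies.
Product B: score 695 < 720; DTI 39.2% > 38%; LTV 80.8% > 80%; reserves 9.0 ≥ 3 mo → does not qualify.
Product C: score 695 ≥ 680; DTI 39.2% > 38%; reserves 9.0 ≥ 6 mo → does not qualify.

Product A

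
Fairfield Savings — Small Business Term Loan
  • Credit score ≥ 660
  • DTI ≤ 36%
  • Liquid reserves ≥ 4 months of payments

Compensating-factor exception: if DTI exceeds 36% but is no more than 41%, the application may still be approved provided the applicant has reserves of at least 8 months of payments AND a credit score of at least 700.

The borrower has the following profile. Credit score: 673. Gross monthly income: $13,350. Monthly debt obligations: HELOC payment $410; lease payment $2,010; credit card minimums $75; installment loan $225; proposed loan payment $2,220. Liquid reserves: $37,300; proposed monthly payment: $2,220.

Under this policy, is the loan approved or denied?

Denied

Credit score 673 ≥ 660 (meets base)
Total debts = (410 + 2,010 + 75 + 225 + 2,220) = 4,940. DTI = 4,940/13,350 = 37% > 36% — standard DTI limit exceeded.
Reserves = 37,300/2,220 = 16.8 months ≥ 4
DTI 37% is within the 36%–41% exception band; checking compensating factors.
Override check — reserves: 16.8 mo (ok); score: 673 (below 700).
Override conditions not both satisfied; exception does not apply.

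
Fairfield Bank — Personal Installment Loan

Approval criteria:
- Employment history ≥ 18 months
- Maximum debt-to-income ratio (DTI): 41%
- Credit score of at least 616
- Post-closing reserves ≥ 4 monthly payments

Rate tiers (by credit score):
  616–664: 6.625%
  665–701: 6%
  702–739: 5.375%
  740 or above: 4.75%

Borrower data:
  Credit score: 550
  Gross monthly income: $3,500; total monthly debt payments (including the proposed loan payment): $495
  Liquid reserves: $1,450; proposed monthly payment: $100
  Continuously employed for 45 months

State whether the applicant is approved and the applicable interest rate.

Credit score 550 < 616 (below minimum)
Debt-to-income = 495/3,500 = 14.1% — meets 41% limit
Employment 45 ≥ 18 months
Reserves = 1,450/100 = 14.5 months ≥ 4
Not all requirements met → denied.

Denied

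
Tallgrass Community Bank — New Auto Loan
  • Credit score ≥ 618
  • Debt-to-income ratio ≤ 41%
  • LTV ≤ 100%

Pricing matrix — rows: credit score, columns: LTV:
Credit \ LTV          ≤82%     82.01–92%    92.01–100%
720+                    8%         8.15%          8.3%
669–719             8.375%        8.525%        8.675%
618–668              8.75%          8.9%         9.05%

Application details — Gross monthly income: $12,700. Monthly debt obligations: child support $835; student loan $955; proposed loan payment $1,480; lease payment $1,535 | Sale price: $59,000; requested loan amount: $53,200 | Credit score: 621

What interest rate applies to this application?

Credit score 621 ≥ 618; Total monthly debts = (835 + 955 + 1,480 + 1,535) = 4,805. DTI: 4,805 ÷ 12,700 = 37.8%, within the 41% cap
LTV: 53,200 ÷ 59,000 = 90.2%, within 100% cap
Score 621 is in the 618–668 band; LTV 90.2% is in the 82.01–92% band → 8.9%.

8.9%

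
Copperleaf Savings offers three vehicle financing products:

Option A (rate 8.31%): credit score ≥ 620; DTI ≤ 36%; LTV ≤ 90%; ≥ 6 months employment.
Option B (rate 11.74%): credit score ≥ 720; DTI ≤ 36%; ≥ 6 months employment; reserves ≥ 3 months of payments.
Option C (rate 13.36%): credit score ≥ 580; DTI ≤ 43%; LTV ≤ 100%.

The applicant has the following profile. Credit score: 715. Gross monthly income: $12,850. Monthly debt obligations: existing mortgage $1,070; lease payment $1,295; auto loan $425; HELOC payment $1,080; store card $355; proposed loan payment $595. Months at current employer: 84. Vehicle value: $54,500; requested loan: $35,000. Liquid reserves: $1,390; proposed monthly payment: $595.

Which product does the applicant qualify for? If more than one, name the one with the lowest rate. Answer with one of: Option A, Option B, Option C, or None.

Option C

Total debts = (1,070 + 1,295 + 425 + 1,080 + 355 + 595) = 4,820; DTI = 4,820/12,850 = 37.5%.
LTV = 35,000/54,500 = 64.2%.
Reserves = 1,390/595 = 2.3 months.
Option A: score 715 ≥ 620; DTI 37.5% > 36%; LTV 64.2% ≤ 90%; employment 84 ≥ 6 mo → does not qualify.
Option B: score 715 < 720; DTI 37.5% > 36%; employment 84 ≥ 6 mo; reserves 2.3 < 3 mo → does not qualify.
Option C: score 715 ≥ 580; DTI 37.5% ≤ 43%; LTV 64.2% ≤ 100% → qualifies.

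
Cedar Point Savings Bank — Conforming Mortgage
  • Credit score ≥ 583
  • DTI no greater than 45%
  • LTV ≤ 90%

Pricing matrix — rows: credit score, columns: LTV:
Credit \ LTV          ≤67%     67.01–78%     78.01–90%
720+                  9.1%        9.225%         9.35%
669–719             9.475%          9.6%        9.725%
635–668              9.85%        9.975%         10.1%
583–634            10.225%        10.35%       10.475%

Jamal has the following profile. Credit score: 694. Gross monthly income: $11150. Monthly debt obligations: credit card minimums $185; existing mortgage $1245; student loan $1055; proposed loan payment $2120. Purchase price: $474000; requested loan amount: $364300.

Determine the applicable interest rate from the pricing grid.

9.6%

Credit score 694 ≥ 583; Total monthly debts = (185 + 1,245 + 1,055 + 2,120) = 4,605. Debt-to-income = 4,605/11,150 = 41.3% — meets 45% limit
LTV: 364,300 ÷ 474,000 = 76.9%, within 90% cap
Credit 694 → row 669–719; LTV 76.9% → column 67.01–78%. Grid cell → 9.6%.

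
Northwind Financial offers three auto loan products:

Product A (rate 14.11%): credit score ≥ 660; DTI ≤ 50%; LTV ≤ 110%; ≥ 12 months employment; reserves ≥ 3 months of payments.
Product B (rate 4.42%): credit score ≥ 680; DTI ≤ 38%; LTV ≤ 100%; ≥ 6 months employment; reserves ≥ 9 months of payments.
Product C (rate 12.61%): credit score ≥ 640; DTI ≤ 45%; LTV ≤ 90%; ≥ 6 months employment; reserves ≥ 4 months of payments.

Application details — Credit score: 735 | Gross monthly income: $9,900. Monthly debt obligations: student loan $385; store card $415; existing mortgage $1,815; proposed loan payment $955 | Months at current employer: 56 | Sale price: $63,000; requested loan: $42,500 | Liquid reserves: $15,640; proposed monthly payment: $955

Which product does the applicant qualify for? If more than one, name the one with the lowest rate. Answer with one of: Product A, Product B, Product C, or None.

Product B

Total debts = (385 + 415 + 1,815 + 955) = 3,570; DTI = 3,570/9,900 = 36.1%.
LTV = 42,500/63,000 = 67.5%.
Reserves = 15,640/955 = 16.4 months.
Product A: score 735 ≥ 660; DTI 36.1% ≤ 50%; LTV 67.5% ≤ 110%; employment 56 ≥ 12 mo; reserves 16.4 ≥ 3 mo → qualifies.
Product B: score 735 ≥ 680; DTI 36.1% ≤ 38%; LTV 67.5% ≤ 100%; employment 56 ≥ 6 mo; reserves 16.4 ≥ 9 mo → qualifies.
Product C: score 735 ≥ 640; DTI 36.1% ≤ 45%; LTV 67.5% ≤ 90%; employment 56 ≥ 6 mo; reserves 16.4 ≥ 4 mo → qualifies.
Qualifying: Product A, Product B, Product C. Lowest rate is 4.42% → Product B.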